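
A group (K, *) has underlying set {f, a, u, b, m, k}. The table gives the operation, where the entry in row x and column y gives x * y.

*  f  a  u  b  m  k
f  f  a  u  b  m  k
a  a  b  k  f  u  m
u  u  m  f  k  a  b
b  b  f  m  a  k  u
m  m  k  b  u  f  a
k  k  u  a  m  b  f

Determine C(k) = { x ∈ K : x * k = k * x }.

{f, k}

Compare row k with column k entry by entry.
u * k = b but k * u = a, so u does not.
Collecting the elements that commute with k: C(k) = {f, k}.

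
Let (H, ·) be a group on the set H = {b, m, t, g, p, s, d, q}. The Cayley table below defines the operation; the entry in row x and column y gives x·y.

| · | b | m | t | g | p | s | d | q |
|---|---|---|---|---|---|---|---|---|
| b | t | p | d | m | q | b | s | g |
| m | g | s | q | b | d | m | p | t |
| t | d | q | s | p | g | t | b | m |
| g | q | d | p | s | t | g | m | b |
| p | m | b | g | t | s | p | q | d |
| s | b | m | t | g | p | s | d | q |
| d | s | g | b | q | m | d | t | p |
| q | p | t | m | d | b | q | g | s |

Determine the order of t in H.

2

The identity element is s (its row matches the header).
t^1 = t
t^2 = t·t = s
The first power of t equal to the identity is t^2, so ord(t) = 2.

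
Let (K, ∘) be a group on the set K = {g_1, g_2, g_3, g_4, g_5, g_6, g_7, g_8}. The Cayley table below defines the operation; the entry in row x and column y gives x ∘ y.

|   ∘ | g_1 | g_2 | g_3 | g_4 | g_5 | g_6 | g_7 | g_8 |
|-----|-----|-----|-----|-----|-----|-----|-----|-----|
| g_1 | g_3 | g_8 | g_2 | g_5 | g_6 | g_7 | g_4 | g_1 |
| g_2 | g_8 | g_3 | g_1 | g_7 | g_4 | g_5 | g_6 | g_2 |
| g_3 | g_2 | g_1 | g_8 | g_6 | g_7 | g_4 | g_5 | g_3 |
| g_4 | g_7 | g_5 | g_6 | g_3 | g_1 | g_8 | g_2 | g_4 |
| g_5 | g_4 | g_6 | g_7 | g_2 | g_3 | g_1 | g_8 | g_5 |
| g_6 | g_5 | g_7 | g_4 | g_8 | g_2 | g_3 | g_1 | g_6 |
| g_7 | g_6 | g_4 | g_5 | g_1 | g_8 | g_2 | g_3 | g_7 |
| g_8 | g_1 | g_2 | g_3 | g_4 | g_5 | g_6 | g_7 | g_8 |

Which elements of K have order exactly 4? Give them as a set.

{g_1, g_2, g_4, g_5, g_6, g_7}

Identity is g_8. Compute the order of each non-identity element by repeated multiplication:
  g_1: g_1 → g_3 → g_2 → g_8  (order 4)
  g_2: g_2 → g_3 → g_1 → g_8  (order 4)
  g_3: g_3 → g_8  (order 2)
  g_4: g_4 → g_3 → g_6 → g_8  (order 4)
  g_5: g_5 → g_3 → g_7 → g_8  (order 4)
  g_6: g_6 → g_3 → g_4 → g_8  (order 4)
  g_7: g_7 → g_3 → g_5 → g_8  (order 4)
Elements of order 4: {g_1, g_2, g_4, g_5, g_6, g_7}.
(Structurally, K here is isomorphic to the quaternion group Q_8.)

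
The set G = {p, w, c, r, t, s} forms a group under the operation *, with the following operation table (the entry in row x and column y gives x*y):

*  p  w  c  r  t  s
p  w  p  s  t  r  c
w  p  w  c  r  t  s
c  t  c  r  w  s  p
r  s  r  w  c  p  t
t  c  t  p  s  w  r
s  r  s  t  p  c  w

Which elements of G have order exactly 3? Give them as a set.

Identity is w. Compute the order of each non-identity element by repeated multiplication:
  p: p → w  (order 2)
  c: c → r → w  (order 3)
  r: r → c → w  (order 3)
  t: t → w  (order 2)
  s: s → w  (order 2)
Elements of order 3: {c, r}.

{c, r}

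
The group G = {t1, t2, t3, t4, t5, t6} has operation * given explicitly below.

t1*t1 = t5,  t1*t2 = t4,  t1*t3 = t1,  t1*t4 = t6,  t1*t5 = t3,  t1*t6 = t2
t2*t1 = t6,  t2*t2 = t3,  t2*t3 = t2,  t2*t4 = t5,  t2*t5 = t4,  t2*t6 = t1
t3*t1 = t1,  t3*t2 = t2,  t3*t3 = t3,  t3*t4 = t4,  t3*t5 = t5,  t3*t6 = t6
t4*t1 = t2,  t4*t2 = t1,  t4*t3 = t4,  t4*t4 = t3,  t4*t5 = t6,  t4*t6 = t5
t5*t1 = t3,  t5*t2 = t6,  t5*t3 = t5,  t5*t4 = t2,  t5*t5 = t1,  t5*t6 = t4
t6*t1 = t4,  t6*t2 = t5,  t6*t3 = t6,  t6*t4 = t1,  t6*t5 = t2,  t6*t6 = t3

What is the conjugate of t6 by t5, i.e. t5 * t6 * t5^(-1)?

t2

The identity is t3. In row t5, the entry t3 sits in column t1, so t5^(-1) = t1.
t5 * t6 = t4
t4 * t1 = t2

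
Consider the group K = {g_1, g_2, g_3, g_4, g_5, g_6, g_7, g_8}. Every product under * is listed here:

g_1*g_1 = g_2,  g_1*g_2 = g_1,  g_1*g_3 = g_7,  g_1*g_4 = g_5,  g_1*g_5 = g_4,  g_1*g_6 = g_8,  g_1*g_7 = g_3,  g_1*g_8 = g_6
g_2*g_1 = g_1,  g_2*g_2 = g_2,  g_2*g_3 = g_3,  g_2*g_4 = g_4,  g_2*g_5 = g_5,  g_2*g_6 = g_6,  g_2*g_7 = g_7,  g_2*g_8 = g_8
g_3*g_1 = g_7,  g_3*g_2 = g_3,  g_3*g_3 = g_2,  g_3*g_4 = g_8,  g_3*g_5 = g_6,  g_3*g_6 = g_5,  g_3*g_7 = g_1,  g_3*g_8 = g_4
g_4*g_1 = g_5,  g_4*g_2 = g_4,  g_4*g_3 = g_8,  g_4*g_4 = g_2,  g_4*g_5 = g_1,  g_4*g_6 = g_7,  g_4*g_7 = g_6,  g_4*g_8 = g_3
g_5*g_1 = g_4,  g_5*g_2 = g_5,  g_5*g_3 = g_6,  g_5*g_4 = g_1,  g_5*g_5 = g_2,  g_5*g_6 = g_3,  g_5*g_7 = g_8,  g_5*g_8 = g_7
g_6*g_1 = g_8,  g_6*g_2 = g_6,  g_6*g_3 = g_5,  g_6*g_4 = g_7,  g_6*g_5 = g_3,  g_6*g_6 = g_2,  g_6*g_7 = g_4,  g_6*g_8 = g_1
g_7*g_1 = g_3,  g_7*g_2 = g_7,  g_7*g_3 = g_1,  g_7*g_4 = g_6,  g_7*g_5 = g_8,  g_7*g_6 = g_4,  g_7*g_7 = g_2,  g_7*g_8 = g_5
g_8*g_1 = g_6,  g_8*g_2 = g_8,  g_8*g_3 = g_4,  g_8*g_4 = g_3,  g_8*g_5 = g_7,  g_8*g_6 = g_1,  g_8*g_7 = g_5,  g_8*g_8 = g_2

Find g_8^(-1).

First locate the identity: row g_2 matches the header, so g_2 is the identity.
Scan row g_8 for g_2: g_8 * g_8 = g_2. Hence g_8^(-1) = g_8.
(Structurally, K here is isomorphic to the elementary abelian group (Z_2)^3.)

g_8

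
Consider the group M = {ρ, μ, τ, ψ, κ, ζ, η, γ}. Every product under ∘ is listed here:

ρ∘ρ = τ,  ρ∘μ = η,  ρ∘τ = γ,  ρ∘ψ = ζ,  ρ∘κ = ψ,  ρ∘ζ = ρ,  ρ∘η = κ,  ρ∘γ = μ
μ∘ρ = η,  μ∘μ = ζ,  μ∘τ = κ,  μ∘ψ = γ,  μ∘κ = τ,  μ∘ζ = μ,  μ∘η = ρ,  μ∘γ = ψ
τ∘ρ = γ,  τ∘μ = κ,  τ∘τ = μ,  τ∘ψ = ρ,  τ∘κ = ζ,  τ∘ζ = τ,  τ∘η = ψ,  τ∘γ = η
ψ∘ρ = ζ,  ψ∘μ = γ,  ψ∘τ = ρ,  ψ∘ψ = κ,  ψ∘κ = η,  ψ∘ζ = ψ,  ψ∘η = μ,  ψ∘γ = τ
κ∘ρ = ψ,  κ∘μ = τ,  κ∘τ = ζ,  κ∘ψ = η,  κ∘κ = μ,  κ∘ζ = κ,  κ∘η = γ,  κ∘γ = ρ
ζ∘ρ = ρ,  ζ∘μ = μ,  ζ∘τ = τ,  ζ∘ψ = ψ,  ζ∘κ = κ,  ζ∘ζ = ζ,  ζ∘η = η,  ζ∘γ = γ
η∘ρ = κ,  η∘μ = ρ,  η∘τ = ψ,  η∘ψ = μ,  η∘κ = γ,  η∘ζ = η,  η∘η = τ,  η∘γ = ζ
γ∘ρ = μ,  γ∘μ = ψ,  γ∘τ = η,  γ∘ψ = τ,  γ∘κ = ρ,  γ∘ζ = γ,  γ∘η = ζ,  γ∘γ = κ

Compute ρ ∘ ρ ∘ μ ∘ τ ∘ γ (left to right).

ρ ∘ ρ = τ
τ ∘ μ = κ
κ ∘ τ = ζ
ζ ∘ γ = γ
(Structurally, M here is isomorphic to the cyclic group Z_8.)

γ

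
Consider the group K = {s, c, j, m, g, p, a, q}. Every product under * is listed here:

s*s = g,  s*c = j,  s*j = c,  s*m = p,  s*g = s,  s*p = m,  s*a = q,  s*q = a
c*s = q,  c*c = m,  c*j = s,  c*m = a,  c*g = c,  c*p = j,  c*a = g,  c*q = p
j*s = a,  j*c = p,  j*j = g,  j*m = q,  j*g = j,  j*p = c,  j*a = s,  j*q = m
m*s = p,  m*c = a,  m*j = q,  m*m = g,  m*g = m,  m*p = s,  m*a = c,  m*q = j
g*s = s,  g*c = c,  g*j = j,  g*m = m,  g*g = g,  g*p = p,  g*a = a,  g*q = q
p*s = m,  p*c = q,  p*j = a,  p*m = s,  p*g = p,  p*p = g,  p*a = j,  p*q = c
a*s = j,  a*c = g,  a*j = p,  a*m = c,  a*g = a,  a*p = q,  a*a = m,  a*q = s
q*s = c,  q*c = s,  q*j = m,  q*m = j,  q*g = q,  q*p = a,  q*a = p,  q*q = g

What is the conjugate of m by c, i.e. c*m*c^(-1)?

m

The identity is g. In row c, the entry g sits in column a, so c^(-1) = a.
c*m = a
a*a = m
(Structurally, K here is isomorphic to the dihedral group D_4.)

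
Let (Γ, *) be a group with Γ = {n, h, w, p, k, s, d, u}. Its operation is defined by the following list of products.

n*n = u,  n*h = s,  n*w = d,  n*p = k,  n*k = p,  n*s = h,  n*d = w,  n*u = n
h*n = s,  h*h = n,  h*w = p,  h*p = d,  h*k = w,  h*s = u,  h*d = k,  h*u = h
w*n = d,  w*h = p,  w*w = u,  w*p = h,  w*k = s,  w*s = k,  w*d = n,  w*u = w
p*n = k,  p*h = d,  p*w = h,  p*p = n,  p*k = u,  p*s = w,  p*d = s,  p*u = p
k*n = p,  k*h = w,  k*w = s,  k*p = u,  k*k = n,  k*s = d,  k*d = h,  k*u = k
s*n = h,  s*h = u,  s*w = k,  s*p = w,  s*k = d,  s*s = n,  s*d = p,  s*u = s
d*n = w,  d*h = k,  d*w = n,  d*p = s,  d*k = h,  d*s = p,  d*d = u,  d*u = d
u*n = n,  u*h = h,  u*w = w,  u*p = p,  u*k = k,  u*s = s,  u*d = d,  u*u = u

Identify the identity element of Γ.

The identity e satisfies e * x = x for all x, so its row in the table reproduces the column headers.
Row u reads: n, h, w, p, k, s, d, u — exactly the header order. So u is the identity.

u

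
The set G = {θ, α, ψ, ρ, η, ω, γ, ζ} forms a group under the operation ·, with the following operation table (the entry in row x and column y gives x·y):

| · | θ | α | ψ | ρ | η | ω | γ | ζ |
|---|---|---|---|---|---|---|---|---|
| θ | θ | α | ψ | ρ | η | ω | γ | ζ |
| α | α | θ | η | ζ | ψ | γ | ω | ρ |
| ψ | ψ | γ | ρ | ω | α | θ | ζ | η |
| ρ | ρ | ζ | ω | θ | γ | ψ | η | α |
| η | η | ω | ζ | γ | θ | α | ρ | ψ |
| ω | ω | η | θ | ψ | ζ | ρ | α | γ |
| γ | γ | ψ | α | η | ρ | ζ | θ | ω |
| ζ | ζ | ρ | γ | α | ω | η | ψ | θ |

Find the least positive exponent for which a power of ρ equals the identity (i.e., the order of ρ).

The identity element is θ (its row matches the header).
ρ^1 = ρ
ρ^2 = ρ·ρ = θ
The first power of ρ equal to the identity is ρ^2, so ord(ρ) = 2.
(Structurally, G here is isomorphic to the dihedral group D_4.)

2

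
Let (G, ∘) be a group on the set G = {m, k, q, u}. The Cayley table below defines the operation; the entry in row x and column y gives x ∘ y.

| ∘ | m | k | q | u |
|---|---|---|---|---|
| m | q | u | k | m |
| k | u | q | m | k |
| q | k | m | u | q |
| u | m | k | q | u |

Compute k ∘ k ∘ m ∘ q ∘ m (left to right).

k ∘ k = q
q ∘ m = k
k ∘ q = m
m ∘ m = q

q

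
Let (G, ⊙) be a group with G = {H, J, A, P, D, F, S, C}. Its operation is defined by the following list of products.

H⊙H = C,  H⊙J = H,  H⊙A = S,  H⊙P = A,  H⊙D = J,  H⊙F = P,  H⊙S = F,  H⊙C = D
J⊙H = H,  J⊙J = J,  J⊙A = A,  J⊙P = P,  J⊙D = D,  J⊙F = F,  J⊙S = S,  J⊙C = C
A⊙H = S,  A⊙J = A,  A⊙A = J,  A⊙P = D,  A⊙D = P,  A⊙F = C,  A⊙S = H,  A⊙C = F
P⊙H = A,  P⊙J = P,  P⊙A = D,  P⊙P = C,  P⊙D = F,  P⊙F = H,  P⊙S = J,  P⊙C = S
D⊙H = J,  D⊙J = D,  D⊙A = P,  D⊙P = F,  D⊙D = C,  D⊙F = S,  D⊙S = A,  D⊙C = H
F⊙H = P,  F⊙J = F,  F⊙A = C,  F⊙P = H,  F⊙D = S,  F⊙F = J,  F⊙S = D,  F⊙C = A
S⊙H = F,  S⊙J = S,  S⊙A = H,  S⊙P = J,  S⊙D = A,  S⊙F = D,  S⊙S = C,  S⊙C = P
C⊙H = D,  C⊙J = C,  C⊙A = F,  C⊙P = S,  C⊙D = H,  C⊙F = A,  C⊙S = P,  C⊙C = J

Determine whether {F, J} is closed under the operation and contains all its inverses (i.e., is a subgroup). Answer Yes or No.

{F, J} contains the identity J.
Checking products: every product of two elements of {F, J} (read from the table) lies in {F, J}, so the set is closed.
In a finite group, a nonempty closed subset is a subgroup. So {F, J} ≤ G.

Yes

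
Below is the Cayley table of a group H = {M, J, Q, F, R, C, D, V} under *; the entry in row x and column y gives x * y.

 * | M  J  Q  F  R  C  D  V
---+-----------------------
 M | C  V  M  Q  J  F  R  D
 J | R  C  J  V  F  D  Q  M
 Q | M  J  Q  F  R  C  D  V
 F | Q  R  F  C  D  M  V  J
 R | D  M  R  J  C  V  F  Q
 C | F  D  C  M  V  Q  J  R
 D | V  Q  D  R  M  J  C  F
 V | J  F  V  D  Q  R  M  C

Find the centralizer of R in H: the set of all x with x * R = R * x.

{C, Q, R, V}

Compare row R with column R entry by entry.
V * R = Q = R * V, so V commutes with R.
J * R = F but R * J = M, so J does not.
Collecting the elements that commute with R: C(R) = {C, Q, R, V}.
(Structurally, H here is isomorphic to the quaternion group Q_8.)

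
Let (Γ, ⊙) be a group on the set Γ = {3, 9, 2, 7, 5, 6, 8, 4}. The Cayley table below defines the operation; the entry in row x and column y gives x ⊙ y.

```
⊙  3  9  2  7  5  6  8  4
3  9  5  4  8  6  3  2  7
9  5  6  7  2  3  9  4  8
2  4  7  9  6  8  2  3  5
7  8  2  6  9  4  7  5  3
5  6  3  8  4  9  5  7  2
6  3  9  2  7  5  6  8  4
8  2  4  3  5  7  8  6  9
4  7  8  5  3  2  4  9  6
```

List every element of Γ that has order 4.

Identity is 6. Compute the order of each non-identity element by repeated multiplication:
  3: 3 → 9 → 5 → 6  (order 4)
  9: 9 → 6  (order 2)
  2: 2 → 9 → 7 → 6  (order 4)
  7: 7 → 9 → 2 → 6  (order 4)
  5: 5 → 9 → 3 → 6  (order 4)
  8: 8 → 6  (order 2)
  4: 4 → 6  (order 2)
Elements of order 4: {2, 3, 5, 7}.
(Structurally, Γ here is isomorphic to Z_2 x Z_4.)

{2, 3, 5, 7}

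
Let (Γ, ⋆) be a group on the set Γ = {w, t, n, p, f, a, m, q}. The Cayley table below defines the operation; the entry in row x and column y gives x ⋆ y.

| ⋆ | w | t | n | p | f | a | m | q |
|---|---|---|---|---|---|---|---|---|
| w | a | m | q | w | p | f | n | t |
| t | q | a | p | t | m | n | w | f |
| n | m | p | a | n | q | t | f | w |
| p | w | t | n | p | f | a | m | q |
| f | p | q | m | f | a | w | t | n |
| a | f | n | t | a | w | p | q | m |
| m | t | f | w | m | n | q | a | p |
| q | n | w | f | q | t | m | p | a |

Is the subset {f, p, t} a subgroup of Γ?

t ⋆ t = a, which is not in {f, p, t}.
The subset is not closed under ⋆, so it is not a subgroup.

No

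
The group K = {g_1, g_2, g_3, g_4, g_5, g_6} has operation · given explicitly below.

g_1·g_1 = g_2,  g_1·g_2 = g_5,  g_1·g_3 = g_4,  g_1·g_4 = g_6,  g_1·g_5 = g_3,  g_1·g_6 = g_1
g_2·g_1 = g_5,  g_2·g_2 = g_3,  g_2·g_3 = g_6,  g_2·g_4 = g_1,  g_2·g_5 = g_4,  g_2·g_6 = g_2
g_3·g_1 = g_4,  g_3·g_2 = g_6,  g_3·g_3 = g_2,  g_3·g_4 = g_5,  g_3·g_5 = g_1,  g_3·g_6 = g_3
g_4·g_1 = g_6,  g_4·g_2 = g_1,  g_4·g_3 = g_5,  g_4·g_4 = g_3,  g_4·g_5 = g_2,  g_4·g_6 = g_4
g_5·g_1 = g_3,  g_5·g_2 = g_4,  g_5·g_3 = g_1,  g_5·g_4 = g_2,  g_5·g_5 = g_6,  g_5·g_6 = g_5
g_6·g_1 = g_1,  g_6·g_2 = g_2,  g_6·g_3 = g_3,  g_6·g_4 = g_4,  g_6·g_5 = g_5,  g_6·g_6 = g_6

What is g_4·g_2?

Read row g_4, column g_2: g_4·g_2 = g_1.

g_1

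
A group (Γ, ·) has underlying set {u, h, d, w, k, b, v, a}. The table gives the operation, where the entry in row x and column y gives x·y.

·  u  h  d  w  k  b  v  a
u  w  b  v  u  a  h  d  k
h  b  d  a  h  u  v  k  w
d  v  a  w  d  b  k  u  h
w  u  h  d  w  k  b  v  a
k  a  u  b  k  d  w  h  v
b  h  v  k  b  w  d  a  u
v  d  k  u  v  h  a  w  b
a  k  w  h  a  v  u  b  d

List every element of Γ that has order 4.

{a, b, h, k}

Identity is w. Compute the order of each non-identity element by repeated multiplication:
  u: u → w  (order 2)
  h: h → d → a → w  (order 4)
  d: d → w  (order 2)
  k: k → d → b → w  (order 4)
  b: b → d → k → w  (order 4)
  v: v → w  (order 2)
  a: a → d → h → w  (order 4)
Elements of order 4: {a, b, h, k}.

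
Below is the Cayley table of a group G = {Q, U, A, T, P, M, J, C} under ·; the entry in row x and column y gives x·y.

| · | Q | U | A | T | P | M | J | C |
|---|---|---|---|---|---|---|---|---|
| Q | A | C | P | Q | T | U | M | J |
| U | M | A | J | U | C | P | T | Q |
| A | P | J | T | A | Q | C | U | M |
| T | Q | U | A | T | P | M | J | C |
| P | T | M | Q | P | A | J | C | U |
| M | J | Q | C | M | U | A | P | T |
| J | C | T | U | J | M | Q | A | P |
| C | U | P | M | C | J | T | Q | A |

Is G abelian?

No

C·J = Q but J·C = P.
Since C and J do not commute, G is not abelian.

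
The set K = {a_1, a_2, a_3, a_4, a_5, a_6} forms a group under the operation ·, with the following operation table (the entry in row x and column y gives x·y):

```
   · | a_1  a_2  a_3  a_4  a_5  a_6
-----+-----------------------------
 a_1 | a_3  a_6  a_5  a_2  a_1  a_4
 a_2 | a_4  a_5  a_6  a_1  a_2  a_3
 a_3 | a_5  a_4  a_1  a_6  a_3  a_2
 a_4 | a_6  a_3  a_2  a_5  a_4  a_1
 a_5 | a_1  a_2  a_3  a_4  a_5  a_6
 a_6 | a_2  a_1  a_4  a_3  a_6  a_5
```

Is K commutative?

a_1·a_2 = a_6 but a_2·a_1 = a_4.
Since a_1 and a_2 do not commute, K is not abelian.

No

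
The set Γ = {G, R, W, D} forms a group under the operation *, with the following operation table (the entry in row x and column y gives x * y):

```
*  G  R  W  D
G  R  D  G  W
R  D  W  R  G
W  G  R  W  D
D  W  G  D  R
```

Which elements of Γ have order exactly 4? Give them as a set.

{D, G}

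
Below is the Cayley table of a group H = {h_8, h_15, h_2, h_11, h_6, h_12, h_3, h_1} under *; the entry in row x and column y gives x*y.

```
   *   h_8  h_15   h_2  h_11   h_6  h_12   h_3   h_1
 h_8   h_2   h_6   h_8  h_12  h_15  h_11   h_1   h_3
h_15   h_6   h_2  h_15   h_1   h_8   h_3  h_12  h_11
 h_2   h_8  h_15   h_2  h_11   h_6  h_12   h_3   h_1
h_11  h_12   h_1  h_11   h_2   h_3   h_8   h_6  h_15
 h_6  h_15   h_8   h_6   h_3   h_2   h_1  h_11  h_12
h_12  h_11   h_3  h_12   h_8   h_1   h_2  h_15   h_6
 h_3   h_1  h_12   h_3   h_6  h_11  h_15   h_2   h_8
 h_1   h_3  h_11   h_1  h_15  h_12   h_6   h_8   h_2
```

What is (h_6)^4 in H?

h_6^1 = h_6
h_6^2 = h_6*h_6 = h_2
h_6^3 = h_2*h_6 = h_6
h_6^4 = h_6*h_6 = h_2
(Structurally, H here is isomorphic to the elementary abelian group (Z_2)^3.)

h_2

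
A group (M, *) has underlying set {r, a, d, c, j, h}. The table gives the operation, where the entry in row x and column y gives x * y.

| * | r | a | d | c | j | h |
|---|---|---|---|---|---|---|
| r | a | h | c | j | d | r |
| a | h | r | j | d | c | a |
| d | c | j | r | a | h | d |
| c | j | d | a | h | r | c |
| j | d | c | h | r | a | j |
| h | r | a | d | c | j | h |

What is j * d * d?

d

j * d = h
h * d = d
(Structurally, M here is isomorphic to the cyclic group Z_6.)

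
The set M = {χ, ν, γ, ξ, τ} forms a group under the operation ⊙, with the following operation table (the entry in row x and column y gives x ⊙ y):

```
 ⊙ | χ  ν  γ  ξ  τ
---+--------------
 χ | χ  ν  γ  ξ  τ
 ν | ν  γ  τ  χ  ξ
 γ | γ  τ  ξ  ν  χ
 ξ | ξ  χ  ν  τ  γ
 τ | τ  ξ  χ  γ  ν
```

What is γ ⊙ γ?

ξ

Read row γ, column γ: γ ⊙ γ = ξ.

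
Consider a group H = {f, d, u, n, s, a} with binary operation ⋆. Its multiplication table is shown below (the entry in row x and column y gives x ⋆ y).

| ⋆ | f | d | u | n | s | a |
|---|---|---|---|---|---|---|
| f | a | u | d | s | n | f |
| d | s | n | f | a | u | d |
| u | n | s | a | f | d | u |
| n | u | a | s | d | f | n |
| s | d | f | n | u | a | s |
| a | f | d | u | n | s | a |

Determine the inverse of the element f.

f

First locate the identity: row a matches the header, so a is the identity.
Scan row f for a: f ⋆ f = a. Hence f^(-1) = f.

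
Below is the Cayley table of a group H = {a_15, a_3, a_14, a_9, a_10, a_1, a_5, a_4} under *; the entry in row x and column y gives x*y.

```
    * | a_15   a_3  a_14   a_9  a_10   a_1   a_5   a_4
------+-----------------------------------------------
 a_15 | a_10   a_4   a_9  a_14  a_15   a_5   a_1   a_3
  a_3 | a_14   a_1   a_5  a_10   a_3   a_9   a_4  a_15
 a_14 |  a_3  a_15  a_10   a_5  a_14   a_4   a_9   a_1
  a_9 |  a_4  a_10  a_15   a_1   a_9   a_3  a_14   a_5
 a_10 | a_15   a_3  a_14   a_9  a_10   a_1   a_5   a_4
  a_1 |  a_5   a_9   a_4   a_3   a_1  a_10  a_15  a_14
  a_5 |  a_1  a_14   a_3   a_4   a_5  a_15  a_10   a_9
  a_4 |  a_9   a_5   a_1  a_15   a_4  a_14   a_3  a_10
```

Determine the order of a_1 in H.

2

The identity element is a_10 (its row matches the header).
a_1^1 = a_1
a_1^2 = a_1*a_1 = a_10
The first power of a_1 equal to the identity is a_1^2, so ord(a_1) = 2.
(Structurally, H here is isomorphic to the dihedral group D_4.)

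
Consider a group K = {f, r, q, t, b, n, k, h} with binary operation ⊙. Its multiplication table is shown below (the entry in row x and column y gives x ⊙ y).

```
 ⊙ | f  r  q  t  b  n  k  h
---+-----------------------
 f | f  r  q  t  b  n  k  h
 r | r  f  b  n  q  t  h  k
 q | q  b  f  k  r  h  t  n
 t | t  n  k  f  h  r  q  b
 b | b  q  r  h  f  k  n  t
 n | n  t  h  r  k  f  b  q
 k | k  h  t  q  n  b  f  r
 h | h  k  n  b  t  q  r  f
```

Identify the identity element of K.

f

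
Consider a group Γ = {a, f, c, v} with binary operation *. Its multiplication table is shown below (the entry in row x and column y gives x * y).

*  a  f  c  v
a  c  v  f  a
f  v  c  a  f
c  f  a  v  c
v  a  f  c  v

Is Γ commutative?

Yes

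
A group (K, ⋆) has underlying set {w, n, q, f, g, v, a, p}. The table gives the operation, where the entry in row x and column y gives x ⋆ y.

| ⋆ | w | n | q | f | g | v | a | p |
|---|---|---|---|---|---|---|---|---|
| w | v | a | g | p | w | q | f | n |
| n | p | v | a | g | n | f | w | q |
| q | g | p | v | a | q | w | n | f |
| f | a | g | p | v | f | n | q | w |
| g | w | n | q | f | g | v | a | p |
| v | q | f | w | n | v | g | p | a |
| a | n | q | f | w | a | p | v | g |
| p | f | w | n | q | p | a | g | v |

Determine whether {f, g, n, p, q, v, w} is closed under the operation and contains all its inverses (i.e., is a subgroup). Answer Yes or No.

No

v ⋆ p = a, which is not in {f, g, n, p, q, v, w}.
The subset is not closed under ⋆, so it is not a subgroup.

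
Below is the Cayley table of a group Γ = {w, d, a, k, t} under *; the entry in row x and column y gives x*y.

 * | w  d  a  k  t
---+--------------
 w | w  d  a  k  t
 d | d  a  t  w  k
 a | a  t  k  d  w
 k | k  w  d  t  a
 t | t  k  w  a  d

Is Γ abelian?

Check whether the table is symmetric across its main diagonal.
Every entry (row x, col y) equals the entry (row y, col x), so Γ is abelian.

Yes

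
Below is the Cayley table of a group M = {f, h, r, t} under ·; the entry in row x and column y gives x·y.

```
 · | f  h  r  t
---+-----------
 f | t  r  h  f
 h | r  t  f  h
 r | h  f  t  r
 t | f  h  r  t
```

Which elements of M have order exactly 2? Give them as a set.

{f, h, r}

Identity is t. Compute the order of each non-identity element by repeated multiplication:
  f: f → t  (order 2)
  h: h → t  (order 2)
  r: r → t  (order 2)
Elements of order 2: {f, h, r}.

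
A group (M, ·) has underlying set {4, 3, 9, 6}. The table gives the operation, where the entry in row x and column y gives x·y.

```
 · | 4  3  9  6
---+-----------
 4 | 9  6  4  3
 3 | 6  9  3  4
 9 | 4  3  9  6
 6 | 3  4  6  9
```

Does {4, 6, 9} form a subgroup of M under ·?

6·4 = 3, which is not in {4, 6, 9}.
The subset is not closed under ·, so it is not a subgroup.

No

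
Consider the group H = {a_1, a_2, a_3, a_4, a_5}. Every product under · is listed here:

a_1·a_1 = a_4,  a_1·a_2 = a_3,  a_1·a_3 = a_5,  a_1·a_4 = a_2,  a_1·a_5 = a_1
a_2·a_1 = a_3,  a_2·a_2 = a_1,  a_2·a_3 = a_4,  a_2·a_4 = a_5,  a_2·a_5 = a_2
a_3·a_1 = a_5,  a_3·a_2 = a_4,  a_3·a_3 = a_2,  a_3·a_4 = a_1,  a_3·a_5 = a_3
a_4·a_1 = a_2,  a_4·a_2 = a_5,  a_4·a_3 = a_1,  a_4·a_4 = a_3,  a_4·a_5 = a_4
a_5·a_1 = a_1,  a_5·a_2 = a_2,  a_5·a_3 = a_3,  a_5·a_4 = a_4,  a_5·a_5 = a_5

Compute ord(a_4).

The identity element is a_5 (its row matches the header).
a_4^1 = a_4
a_4^2 = a_4·a_4 = a_3
a_4^3 = a_3·a_4 = a_1
a_4^4 = a_1·a_4 = a_2
a_4^5 = a_2·a_4 = a_5
The first power of a_4 equal to the identity is a_4^5, so ord(a_4) = 5.

5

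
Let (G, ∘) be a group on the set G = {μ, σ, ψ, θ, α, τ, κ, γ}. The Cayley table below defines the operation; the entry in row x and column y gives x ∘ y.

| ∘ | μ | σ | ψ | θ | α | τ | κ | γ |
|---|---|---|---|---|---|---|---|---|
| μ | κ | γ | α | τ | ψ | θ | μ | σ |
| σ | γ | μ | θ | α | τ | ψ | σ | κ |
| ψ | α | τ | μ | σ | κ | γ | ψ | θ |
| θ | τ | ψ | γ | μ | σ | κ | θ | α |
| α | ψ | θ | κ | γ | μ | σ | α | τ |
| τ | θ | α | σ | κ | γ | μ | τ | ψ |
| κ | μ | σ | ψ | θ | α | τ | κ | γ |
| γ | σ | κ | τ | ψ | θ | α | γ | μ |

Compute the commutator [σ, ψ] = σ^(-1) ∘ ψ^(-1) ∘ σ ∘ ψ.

Identity is κ; from the table σ^(-1) = γ and ψ^(-1) = α.
γ ∘ α = θ
θ ∘ σ = ψ
ψ ∘ ψ = μ
(Structurally, G here is isomorphic to the quaternion group Q_8.)

μ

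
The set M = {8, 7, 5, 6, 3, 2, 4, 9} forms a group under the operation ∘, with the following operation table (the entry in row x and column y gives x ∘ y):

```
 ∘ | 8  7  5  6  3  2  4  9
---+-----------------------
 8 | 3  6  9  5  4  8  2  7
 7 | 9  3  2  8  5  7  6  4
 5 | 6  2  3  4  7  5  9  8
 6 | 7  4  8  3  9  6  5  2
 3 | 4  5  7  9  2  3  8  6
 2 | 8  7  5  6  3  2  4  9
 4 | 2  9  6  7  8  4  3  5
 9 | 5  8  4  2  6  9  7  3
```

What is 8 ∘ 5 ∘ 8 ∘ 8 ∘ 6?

3

8 ∘ 5 = 9
9 ∘ 8 = 5
5 ∘ 8 = 6
6 ∘ 6 = 3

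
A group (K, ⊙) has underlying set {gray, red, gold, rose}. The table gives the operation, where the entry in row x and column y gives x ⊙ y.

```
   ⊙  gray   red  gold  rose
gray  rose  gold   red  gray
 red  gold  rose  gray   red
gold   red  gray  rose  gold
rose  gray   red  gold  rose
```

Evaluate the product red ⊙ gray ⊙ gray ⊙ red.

rose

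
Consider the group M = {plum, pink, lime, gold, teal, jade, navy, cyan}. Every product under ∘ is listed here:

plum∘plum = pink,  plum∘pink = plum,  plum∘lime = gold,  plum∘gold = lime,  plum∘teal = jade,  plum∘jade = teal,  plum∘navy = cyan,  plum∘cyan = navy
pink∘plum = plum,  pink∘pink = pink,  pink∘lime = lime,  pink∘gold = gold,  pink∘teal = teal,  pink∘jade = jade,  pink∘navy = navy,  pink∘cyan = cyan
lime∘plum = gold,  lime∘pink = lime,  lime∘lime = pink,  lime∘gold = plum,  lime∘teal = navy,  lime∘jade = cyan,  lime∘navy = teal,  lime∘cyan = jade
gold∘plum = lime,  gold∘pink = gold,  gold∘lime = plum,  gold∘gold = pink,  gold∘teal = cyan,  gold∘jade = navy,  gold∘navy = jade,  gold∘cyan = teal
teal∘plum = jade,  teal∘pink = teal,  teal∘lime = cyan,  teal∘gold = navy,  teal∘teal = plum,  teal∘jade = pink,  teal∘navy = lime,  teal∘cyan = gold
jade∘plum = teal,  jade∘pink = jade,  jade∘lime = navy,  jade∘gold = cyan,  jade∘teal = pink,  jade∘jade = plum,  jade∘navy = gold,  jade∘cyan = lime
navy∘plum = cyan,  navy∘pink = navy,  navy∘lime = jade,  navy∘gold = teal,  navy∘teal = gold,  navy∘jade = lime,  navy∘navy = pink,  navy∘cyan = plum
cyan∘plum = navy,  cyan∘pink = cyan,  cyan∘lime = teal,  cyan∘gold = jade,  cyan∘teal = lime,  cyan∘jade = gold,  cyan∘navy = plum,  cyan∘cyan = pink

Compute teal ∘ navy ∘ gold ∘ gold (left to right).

lime

teal ∘ navy = lime
lime ∘ gold = plum
plum ∘ gold = lime
(Structurally, M here is isomorphic to the dihedral group D_4.)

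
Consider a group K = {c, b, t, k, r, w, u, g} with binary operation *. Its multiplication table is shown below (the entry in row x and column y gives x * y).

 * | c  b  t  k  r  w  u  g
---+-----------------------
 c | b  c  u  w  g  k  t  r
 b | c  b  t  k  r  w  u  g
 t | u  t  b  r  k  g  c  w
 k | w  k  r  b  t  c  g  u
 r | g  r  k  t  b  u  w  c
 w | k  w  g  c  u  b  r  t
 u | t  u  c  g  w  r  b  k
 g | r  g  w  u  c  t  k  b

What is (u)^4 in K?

b

u^1 = u
u^2 = u * u = b
u^3 = b * u = u
u^4 = u * u = b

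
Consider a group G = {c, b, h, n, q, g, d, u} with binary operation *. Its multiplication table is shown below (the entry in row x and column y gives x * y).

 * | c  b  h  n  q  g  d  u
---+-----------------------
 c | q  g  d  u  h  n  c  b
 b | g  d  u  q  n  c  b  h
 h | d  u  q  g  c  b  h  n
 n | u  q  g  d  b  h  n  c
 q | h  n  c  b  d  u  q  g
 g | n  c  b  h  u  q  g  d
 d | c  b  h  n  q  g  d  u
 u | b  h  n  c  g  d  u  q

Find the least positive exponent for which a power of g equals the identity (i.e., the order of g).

The identity element is d (its row matches the header).
g^1 = g
g^2 = g * g = q
g^3 = q * g = u
g^4 = u * g = d
The first power of g equal to the identity is g^4, so ord(g) = 4.

4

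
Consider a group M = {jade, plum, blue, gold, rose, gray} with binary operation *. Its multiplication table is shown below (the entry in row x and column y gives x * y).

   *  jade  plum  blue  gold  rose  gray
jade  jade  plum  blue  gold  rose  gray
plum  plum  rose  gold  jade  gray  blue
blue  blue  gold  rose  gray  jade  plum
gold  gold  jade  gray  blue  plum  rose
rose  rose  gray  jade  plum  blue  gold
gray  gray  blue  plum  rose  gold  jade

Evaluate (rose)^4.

rose^1 = rose
rose^2 = rose * rose = blue
rose^3 = blue * rose = jade
rose^4 = jade * rose = rose
(Structurally, M here is isomorphic to the cyclic group Z_6.)

rose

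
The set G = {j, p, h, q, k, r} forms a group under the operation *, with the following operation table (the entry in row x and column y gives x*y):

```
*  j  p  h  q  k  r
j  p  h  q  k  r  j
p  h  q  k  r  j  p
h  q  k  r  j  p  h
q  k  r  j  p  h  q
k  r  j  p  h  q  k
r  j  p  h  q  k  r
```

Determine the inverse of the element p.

First locate the identity: row r matches the header, so r is the identity.
Scan row p for r: p*q = r. Hence p^(-1) = q.

q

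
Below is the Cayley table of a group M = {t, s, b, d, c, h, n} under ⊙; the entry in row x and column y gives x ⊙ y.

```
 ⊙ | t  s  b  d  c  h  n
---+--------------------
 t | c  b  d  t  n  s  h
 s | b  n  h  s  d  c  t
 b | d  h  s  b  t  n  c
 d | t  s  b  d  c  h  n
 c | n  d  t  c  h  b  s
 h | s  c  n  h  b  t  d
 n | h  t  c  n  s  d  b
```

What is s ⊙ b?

Read row s, column b: s ⊙ b = h.
(Structurally, M here is isomorphic to the cyclic group Z_7.)

h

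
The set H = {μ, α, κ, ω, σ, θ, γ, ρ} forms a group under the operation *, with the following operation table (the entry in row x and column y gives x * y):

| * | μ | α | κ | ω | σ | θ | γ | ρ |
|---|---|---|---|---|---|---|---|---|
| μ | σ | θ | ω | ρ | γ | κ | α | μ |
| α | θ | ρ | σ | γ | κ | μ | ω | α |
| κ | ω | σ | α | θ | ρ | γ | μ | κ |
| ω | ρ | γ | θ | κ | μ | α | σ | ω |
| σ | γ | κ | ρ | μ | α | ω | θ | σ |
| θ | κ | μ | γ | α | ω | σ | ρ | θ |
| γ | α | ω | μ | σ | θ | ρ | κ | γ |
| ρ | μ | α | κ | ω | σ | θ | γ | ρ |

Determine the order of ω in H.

The identity element is ρ (its row matches the header).
ω^1 = ω
ω^2 = ω * ω = κ
ω^3 = κ * ω = θ
ω^4 = θ * ω = α
ω^5 = α * ω = γ
ω^6 = γ * ω = σ
ω^7 = σ * ω = μ
ω^8 = μ * ω = ρ
The first power of ω equal to the identity is ω^8, so ord(ω) = 8.

8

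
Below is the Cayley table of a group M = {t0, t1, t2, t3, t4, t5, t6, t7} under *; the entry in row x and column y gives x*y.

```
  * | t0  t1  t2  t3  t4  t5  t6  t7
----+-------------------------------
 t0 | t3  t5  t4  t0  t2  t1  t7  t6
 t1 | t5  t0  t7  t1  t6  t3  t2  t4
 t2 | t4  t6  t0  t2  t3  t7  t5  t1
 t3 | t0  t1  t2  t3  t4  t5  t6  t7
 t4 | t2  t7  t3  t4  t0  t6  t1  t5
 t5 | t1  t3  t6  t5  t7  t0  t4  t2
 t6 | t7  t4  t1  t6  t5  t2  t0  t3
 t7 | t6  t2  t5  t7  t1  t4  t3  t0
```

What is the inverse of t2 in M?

First locate the identity: row t3 matches the header, so t3 is the identity.
Scan row t2 for t3: t2*t4 = t3. Hence t2^(-1) = t4.

t4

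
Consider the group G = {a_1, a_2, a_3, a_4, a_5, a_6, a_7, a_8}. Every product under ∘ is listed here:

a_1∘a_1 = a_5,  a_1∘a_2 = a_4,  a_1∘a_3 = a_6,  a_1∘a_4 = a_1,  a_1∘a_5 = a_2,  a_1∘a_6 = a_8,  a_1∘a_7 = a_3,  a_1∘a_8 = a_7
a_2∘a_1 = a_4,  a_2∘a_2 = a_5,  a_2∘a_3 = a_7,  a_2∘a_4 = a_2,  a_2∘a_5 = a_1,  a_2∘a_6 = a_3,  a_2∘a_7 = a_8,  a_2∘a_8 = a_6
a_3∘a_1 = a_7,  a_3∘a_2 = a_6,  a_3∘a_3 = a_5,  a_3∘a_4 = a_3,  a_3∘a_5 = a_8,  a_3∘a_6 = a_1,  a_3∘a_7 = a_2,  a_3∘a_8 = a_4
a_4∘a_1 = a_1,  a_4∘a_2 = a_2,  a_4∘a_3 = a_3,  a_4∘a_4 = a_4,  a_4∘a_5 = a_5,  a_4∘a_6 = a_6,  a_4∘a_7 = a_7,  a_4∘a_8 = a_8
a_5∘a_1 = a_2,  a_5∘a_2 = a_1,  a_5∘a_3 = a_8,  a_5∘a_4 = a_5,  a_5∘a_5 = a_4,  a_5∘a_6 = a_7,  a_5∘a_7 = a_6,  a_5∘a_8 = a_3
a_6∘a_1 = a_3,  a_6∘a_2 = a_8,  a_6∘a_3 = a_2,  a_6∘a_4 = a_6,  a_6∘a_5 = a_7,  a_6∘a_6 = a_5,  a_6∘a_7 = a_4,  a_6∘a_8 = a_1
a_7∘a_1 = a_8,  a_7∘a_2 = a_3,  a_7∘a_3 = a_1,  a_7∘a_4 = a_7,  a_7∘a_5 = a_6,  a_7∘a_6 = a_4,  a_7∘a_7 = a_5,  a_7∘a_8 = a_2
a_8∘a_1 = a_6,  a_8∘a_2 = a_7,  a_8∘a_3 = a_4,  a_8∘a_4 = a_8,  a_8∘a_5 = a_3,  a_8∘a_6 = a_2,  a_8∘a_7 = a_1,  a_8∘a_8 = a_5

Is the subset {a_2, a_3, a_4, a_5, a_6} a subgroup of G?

a_5 ∘ a_6 = a_7, which is not in {a_2, a_3, a_4, a_5, a_6}.
The subset is not closed under ∘, so it is not a subgroup.
(Structurally, G here is isomorphic to the quaternion group Q_8.)

No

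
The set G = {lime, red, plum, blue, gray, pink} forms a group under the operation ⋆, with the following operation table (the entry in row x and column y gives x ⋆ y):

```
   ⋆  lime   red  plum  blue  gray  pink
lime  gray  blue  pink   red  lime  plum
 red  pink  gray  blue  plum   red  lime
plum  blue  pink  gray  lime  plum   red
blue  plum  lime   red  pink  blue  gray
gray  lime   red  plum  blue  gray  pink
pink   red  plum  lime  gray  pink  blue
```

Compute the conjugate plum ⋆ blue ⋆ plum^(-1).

pink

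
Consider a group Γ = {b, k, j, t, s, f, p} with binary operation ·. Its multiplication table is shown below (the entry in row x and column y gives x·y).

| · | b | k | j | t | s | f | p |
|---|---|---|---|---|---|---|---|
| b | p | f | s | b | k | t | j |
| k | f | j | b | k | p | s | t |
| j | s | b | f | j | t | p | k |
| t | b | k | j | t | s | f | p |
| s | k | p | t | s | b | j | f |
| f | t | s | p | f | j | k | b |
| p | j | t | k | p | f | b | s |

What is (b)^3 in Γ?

j

b^1 = b
b^2 = b·b = p
b^3 = p·b = j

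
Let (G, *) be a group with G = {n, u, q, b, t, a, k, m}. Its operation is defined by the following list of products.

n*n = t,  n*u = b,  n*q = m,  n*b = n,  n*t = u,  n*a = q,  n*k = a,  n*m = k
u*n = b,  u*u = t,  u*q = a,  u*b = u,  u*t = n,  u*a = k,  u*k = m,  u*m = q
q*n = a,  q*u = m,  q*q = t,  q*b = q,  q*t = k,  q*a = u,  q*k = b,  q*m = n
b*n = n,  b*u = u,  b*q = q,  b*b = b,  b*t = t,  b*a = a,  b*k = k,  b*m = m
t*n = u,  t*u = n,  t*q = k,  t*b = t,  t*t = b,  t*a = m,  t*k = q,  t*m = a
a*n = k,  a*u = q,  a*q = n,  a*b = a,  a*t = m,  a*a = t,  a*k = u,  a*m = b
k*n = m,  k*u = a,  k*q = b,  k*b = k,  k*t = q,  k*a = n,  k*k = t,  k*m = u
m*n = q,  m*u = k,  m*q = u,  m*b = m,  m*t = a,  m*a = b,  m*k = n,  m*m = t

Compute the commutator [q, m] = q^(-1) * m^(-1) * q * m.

Identity is b; from the table q^(-1) = k and m^(-1) = a.
k * a = n
n * q = m
m * m = t
(Structurally, G here is isomorphic to the quaternion group Q_8.)

t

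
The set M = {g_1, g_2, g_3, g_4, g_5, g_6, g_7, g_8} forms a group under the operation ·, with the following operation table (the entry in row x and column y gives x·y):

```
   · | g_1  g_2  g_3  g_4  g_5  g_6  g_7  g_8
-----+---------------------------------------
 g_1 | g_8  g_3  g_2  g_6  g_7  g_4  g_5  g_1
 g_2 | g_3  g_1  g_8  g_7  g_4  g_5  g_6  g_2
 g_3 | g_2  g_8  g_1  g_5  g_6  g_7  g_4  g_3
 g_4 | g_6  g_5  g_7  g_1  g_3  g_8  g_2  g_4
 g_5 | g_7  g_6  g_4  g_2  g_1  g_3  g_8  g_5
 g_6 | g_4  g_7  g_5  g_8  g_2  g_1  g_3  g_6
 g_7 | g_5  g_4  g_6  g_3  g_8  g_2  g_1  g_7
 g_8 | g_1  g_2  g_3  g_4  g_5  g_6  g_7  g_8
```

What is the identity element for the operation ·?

The identity e satisfies e·x = x for all x, so its row in the table reproduces the column headers.
Row g_8 reads: g_1, g_2, g_3, g_4, g_5, g_6, g_7, g_8 — exactly the header order. So g_8 is the identity.

g_8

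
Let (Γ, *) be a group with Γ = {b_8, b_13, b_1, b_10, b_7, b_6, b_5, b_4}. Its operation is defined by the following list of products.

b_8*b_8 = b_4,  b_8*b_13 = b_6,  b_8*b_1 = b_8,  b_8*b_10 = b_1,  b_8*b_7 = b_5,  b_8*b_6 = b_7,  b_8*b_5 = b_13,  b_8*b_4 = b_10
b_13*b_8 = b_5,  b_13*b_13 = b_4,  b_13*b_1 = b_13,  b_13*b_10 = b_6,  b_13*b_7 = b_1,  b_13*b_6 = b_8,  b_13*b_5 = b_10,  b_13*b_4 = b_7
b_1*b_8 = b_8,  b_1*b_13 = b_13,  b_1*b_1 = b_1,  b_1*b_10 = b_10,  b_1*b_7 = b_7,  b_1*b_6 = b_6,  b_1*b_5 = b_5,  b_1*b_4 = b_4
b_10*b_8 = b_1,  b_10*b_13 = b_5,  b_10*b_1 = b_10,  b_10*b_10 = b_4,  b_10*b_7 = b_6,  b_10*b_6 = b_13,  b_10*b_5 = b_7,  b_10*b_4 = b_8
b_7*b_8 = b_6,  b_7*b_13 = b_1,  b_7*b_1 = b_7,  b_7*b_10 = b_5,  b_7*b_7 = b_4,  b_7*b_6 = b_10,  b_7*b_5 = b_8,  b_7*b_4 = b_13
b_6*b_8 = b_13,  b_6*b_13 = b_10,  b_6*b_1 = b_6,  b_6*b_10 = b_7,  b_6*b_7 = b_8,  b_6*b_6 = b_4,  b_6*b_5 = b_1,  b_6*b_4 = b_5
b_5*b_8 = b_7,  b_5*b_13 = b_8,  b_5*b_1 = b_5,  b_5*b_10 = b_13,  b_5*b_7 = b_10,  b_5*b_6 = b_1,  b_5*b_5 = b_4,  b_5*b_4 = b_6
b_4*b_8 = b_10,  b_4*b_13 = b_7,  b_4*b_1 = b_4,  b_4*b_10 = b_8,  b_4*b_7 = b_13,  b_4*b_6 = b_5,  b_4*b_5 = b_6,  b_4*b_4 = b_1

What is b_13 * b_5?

b_10

Read row b_13, column b_5: b_13 * b_5 = b_10.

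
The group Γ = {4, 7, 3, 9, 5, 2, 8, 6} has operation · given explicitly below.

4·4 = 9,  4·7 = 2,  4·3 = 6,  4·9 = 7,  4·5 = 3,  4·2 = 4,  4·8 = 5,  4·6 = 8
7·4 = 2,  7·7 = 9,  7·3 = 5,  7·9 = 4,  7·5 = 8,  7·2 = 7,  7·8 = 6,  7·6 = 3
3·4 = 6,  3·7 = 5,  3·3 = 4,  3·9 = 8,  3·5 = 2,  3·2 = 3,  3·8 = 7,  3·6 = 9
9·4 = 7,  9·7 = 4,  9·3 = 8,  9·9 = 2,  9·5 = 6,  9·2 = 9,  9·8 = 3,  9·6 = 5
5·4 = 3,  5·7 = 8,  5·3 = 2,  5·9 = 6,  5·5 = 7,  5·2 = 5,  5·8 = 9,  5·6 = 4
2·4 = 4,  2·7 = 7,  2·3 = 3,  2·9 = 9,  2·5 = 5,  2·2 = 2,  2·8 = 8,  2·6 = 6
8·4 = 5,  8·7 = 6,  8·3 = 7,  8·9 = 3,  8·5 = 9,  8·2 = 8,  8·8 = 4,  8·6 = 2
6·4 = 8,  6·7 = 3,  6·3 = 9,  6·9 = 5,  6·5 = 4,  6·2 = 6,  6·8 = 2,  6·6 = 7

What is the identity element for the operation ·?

2

The identity e satisfies e·x = x for all x, so its row in the table reproduces the column headers.
Row 2 reads: 4, 7, 3, 9, 5, 2, 8, 6 — exactly the header order. So 2 is the identity.
(Structurally, Γ here is isomorphic to the cyclic group Z_8.)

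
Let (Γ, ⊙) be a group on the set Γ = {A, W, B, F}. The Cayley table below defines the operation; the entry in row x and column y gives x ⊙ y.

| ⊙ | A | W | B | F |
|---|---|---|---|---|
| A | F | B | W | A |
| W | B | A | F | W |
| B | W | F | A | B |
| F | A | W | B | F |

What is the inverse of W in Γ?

B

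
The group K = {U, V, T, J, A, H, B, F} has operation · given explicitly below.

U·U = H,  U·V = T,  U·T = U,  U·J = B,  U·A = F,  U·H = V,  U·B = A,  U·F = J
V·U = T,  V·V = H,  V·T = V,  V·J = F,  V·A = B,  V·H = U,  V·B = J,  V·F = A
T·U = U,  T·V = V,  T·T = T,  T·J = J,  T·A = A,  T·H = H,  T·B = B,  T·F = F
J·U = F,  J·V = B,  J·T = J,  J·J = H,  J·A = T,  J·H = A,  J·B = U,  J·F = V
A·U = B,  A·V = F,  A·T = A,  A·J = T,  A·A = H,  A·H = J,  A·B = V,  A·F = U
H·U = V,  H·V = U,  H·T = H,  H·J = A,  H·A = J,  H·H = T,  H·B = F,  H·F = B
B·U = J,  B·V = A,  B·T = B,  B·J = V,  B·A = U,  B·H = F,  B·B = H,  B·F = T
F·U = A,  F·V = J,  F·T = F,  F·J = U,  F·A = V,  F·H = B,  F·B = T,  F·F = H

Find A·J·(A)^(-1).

The identity is T. In row A, the entry T sits in column J, so A^(-1) = J.
A·J = T
T·J = J

J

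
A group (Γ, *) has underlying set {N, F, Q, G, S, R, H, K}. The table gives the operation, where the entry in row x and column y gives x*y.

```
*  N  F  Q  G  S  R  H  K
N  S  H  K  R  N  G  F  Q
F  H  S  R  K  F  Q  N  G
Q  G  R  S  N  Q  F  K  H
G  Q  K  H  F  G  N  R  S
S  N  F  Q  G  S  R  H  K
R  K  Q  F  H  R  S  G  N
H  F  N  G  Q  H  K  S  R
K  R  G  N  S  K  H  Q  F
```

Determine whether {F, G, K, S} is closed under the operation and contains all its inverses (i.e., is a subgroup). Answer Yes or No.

{F, G, K, S} contains the identity S.
Checking products: every product of two elements of {F, G, K, S} (read from the table) lies in {F, G, K, S}, so the set is closed.
In a finite group, a nonempty closed subset is a subgroup. So {F, G, K, S} ≤ Γ.
(Structurally, Γ here is isomorphic to the dihedral group D_4.)

Yes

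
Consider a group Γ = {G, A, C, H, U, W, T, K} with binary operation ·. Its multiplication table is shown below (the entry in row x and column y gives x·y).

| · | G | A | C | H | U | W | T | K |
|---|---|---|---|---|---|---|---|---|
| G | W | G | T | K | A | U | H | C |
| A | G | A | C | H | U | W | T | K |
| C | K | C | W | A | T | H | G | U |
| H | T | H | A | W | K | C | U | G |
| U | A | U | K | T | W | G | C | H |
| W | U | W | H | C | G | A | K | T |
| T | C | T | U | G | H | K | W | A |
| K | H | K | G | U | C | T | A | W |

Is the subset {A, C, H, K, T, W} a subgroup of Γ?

H·T = U, which is not in {A, C, H, K, T, W}.
The subset is not closed under ·, so it is not a subgroup.

No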